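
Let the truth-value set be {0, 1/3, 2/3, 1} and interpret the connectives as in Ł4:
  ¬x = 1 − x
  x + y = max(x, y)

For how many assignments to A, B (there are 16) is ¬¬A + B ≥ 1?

A = 0, B = 0 ↦ 0  <
A = 0, B = 1/3 ↦ 1/3  <
A = 0, B = 2/3 ↦ 2/3  <
A = 0, B = 1 ↦ 1  ≥
A = 1/3, B = 0 ↦ 1/3  <
A = 1/3, B = 1/3 ↦ 1/3  <
A = 1/3, B = 2/3 ↦ 2/3  <
A = 1/3, B = 1 ↦ 1  ≥
A = 2/3, B = 0 ↦ 2/3  <
A = 2/3, B = 1/3 ↦ 2/3  <
A = 2/3, B = 2/3 ↦ 2/3  <
A = 2/3, B = 1 ↦ 1  ≥
A = 1, B = 0 ↦ 1  ≥
A = 1, B = 1/3 ↦ 1  ≥
A = 1, B = 2/3 ↦ 1  ≥
A = 1, B = 1 ↦ 1  ≥
So 7 of the 16 assignments meet the threshold.

7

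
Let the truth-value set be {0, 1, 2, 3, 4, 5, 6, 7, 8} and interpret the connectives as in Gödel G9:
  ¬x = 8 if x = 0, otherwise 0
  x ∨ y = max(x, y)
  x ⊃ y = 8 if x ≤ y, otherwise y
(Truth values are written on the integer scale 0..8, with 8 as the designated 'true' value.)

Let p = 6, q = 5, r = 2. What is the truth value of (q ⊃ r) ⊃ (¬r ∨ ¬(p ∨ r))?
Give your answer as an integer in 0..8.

q ⊃ r = 5 ⊃ 2 = 2
¬r = ¬2 = 0
p ∨ r = 6 ∨ 2 = 6
¬(p ∨ r) = ¬6 = 0
¬r ∨ ¬(p ∨ r) = 0 ∨ 0 = 0
(q ⊃ r) ⊃ (¬r ∨ ¬(p ∨ r)) = 2 ⊃ 0 = 0

0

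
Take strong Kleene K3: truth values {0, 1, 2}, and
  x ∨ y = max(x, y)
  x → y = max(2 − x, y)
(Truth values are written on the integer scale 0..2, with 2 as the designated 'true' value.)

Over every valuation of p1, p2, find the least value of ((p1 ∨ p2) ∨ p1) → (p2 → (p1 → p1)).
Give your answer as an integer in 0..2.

1

Take p1 = 1, p2 = 1:
p1 ∨ p2 = 1 ∨ 1 = 1
(p1 ∨ p2) ∨ p1 = 1 ∨ 1 = 1
p1 → p1 = 1 → 1 = 1
p2 → (p1 → p1) = 1 → 1 = 1
((p1 ∨ p2) ∨ p1) → (p2 → (p1 → p1)) = 1 → 1 = 1
No assignment yields a value below 1, so this is the minimum.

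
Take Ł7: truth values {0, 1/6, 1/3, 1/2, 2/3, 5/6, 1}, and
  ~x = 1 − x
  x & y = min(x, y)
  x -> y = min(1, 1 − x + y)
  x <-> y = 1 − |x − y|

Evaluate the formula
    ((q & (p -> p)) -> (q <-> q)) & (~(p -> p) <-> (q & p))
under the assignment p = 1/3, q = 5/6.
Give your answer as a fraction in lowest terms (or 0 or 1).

p -> p = 1/3 -> 1/3 = 1
q & (p -> p) = 5/6 & 1 = 5/6
q <-> q = 5/6 <-> 5/6 = 1
(q & (p -> p)) -> (q <-> q) = 5/6 -> 1 = 1
p -> p = 1/3 -> 1/3 = 1
~(p -> p) = ~1 = 0
q & p = 5/6 & 1/3 = 1/3
~(p -> p) <-> (q & p) = 0 <-> 1/3 = 2/3
((q & (p -> p)) -> (q <-> q)) & (~(p -> p) <-> (q & p)) = 1 & 2/3 = 2/3

2/3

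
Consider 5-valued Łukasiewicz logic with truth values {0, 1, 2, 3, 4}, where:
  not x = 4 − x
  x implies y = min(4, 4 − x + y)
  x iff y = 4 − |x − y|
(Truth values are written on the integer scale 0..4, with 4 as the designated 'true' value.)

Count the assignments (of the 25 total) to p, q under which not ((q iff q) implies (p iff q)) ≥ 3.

6

value 4: 2 assignments (counts)
value 3: 4 assignments (counts)
value 2: 6 assignments
value 1: 8 assignments
value 0: 5 assignments
So 6 of the 25 assignments meet the threshold.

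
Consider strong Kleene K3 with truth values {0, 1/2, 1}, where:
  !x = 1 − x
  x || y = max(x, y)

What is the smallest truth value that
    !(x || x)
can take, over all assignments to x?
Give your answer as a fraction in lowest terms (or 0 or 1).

0

Take x = 1:
x || x = 1 || 1 = 1
!(x || x) = !1 = 0
No assignment yields a value below 0, so this is the minimum.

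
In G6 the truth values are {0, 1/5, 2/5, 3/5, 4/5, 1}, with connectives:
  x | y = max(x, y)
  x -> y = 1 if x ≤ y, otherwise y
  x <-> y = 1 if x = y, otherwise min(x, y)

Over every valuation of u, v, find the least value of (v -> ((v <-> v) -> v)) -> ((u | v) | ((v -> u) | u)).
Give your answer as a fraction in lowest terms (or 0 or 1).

1/5

Take u = 0, v = 1/5:
v <-> v = 1/5 <-> 1/5 = 1
(v <-> v) -> v = 1 -> 1/5 = 1/5
v -> ((v <-> v) -> v) = 1/5 -> 1/5 = 1
u | v = 0 | 1/5 = 1/5
v -> u = 1/5 -> 0 = 0
(v -> u) | u = 0 | 0 = 0
(u | v) | ((v -> u) | u) = 1/5 | 0 = 1/5
(v -> ((v <-> v) -> v)) -> ((u | v) | ((v -> u) | u)) = 1 -> 1/5 = 1/5
No assignment yields a value below 1/5, so this is the minimum.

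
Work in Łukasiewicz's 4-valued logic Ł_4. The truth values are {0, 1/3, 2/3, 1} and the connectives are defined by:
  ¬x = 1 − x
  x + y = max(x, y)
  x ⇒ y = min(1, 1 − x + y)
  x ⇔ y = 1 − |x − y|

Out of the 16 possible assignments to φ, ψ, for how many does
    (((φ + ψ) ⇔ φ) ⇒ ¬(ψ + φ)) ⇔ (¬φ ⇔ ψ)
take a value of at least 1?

5

φ = 0, ψ = 0 ↦ 0  <
φ = 0, ψ = 1/3 ↦ 1/3  <
φ = 0, ψ = 2/3 ↦ 2/3  <
φ = 0, ψ = 1 ↦ 1  ≥
φ = 1/3, ψ = 0 ↦ 2/3  <
φ = 1/3, ψ = 1/3 ↦ 1  ≥
φ = 1/3, ψ = 2/3 ↦ 2/3  <
φ = 1/3, ψ = 1 ↦ 1  ≥
φ = 2/3, ψ = 0 ↦ 2/3  <
φ = 2/3, ψ = 1/3 ↦ 1/3  <
φ = 2/3, ψ = 2/3 ↦ 2/3  <
φ = 2/3, ψ = 1 ↦ 1  ≥
φ = 1, ψ = 0 ↦ 0  <
φ = 1, ψ = 1/3 ↦ 1/3  <
φ = 1, ψ = 2/3 ↦ 2/3  <
φ = 1, ψ = 1 ↦ 1  ≥
So 5 of the 16 assignments meet the threshold.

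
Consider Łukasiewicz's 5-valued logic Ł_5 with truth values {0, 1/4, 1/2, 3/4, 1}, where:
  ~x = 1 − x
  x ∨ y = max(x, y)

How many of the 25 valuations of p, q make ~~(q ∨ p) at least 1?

value 1: 9 assignments (counts)
value 3/4: 7 assignments
value 1/2: 5 assignments
value 1/4: 3 assignments
value 0: 1 assignment
So 9 of the 25 assignments meet the threshold.

9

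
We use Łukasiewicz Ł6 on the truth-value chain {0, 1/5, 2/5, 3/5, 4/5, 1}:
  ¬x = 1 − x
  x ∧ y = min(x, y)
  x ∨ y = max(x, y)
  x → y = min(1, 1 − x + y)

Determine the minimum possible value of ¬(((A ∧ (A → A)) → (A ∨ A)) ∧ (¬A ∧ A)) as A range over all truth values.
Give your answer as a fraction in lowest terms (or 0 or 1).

Take A = 2/5:
A → A = 2/5 → 2/5 = 1
A ∧ (A → A) = 2/5 ∧ 1 = 2/5
A ∨ A = 2/5 ∨ 2/5 = 2/5
(A ∧ (A → A)) → (A ∨ A) = 2/5 → 2/5 = 1
¬A = ¬2/5 = 3/5
¬A ∧ A = 3/5 ∧ 2/5 = 2/5
((A ∧ (A → A)) → (A ∨ A)) ∧ (¬A ∧ A) = 1 ∧ 2/5 = 2/5
¬(((A ∧ (A → A)) → (A ∨ A)) ∧ (¬A ∧ A)) = ¬2/5 = 3/5
No assignment yields a value below 3/5, so this is the minimum.

3/5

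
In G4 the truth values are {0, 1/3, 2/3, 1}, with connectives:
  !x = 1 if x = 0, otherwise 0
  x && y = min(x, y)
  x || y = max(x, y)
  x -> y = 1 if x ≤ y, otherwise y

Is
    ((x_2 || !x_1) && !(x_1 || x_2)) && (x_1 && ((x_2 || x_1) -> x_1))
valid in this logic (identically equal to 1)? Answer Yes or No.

No

Counterexample: take x_1 = 0, x_2 = 0.
!x_1 = !0 = 1
x_2 || !x_1 = 0 || 1 = 1
x_1 || x_2 = 0 || 0 = 0
!(x_1 || x_2) = !0 = 1
(x_2 || !x_1) && !(x_1 || x_2) = 1 && 1 = 1
x_2 || x_1 = 0 || 0 = 0
(x_2 || x_1) -> x_1 = 0 -> 0 = 1
x_1 && ((x_2 || x_1) -> x_1) = 0 && 1 = 0
((x_2 || !x_1) && !(x_1 || x_2)) && (x_1 && ((x_2 || x_1) -> x_1)) = 1 && 0 = 0
This gives 0 ≠ 1.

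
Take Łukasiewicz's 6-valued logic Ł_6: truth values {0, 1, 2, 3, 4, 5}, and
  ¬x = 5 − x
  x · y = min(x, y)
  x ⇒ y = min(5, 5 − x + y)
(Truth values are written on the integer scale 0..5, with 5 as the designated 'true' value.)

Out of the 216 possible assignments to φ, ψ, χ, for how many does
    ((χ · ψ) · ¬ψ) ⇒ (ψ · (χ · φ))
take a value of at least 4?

208

value 5: 188 assignments (counts)
value 4: 20 assignments (counts)
value 3: 8 assignments
So 208 of the 216 assignments meet the threshold.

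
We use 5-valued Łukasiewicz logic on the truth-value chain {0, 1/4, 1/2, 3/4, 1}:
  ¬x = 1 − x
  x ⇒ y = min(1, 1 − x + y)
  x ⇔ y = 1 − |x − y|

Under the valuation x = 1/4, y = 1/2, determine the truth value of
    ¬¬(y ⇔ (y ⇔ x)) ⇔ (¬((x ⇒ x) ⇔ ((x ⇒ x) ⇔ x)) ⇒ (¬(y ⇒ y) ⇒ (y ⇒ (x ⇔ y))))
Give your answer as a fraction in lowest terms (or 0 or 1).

y ⇔ x = 1/2 ⇔ 1/4 = 3/4
y ⇔ (y ⇔ x) = 1/2 ⇔ 3/4 = 3/4
¬(y ⇔ (y ⇔ x)) = ¬3/4 = 1/4
¬¬(y ⇔ (y ⇔ x)) = ¬1/4 = 3/4
x ⇒ x = 1/4 ⇒ 1/4 = 1
x ⇒ x = 1/4 ⇒ 1/4 = 1
(x ⇒ x) ⇔ x = 1 ⇔ 1/4 = 1/4
(x ⇒ x) ⇔ ((x ⇒ x) ⇔ x) = 1 ⇔ 1/4 = 1/4
¬((x ⇒ x) ⇔ ((x ⇒ x) ⇔ x)) = ¬1/4 = 3/4
y ⇒ y = 1/2 ⇒ 1/2 = 1
¬(y ⇒ y) = ¬1 = 0
x ⇔ y = 1/4 ⇔ 1/2 = 3/4
y ⇒ (x ⇔ y) = 1/2 ⇒ 3/4 = 1
¬(y ⇒ y) ⇒ (y ⇒ (x ⇔ y)) = 0 ⇒ 1 = 1
¬((x ⇒ x) ⇔ ((x ⇒ x) ⇔ x)) ⇒ (¬(y ⇒ y) ⇒ (y ⇒ (x ⇔ y))) = 3/4 ⇒ 1 = 1
¬¬(y ⇔ (y ⇔ x)) ⇔ (¬((x ⇒ x) ⇔ ((x ⇒ x) ⇔ x)) ⇒ (¬(y ⇒ y) ⇒ (y ⇒ (x ⇔ y)))) = 3/4 ⇔ 1 = 3/4

3/4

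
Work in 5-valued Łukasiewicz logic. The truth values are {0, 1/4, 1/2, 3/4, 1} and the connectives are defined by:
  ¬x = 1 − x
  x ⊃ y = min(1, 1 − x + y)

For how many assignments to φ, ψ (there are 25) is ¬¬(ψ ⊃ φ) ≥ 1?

15

value 1: 15 assignments (counts)
value 3/4: 4 assignments
value 1/2: 3 assignments
value 1/4: 2 assignments
value 0: 1 assignment
So 15 of the 25 assignments meet the threshold.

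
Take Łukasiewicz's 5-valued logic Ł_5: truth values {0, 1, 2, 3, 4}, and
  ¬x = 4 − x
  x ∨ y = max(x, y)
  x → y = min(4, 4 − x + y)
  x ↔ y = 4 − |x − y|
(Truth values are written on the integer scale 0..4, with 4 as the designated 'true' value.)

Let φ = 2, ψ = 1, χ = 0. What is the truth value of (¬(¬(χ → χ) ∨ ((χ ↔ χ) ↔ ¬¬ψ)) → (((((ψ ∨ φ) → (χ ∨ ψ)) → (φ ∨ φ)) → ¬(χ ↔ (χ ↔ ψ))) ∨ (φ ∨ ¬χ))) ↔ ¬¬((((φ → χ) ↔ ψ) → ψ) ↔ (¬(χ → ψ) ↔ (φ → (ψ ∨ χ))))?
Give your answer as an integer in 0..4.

3

χ → χ = 0 → 0 = 4
¬(χ → χ) = ¬4 = 0
χ ↔ χ = 0 ↔ 0 = 4
¬ψ = ¬1 = 3
¬¬ψ = ¬3 = 1
(χ ↔ χ) ↔ ¬¬ψ = 4 ↔ 1 = 1
¬(χ → χ) ∨ ((χ ↔ χ) ↔ ¬¬ψ) = 0 ∨ 1 = 1
¬(¬(χ → χ) ∨ ((χ ↔ χ) ↔ ¬¬ψ)) = ¬1 = 3
ψ ∨ φ = 1 ∨ 2 = 2
χ ∨ ψ = 0 ∨ 1 = 1
(ψ ∨ φ) → (χ ∨ ψ) = 2 → 1 = 3
φ ∨ φ = 2 ∨ 2 = 2
((ψ ∨ φ) → (χ ∨ ψ)) → (φ ∨ φ) = 3 → 2 = 3
χ ↔ ψ = 0 ↔ 1 = 3
χ ↔ (χ ↔ ψ) = 0 ↔ 3 = 1
¬(χ ↔ (χ ↔ ψ)) = ¬1 = 3
(((ψ ∨ φ) → (χ ∨ ψ)) → (φ ∨ φ)) → ¬(χ ↔ (χ ↔ ψ)) = 3 → 3 = 4
¬χ = ¬0 = 4
φ ∨ ¬χ = 2 ∨ 4 = 4
((((ψ ∨ φ) → (χ ∨ ψ)) → (φ ∨ φ)) → ¬(χ ↔ (χ ↔ ψ))) ∨ (φ ∨ ¬χ) = 4 ∨ 4 = 4
¬(¬(χ → χ) ∨ ((χ ↔ χ) ↔ ¬¬ψ)) → (((((ψ ∨ φ) → (χ ∨ ψ)) → (φ ∨ φ)) → ¬(χ ↔ (χ ↔ ψ))) ∨ (φ ∨ ¬χ)) = 3 → 4 = 4
φ → χ = 2 → 0 = 2
(φ → χ) ↔ ψ = 2 ↔ 1 = 3
((φ → χ) ↔ ψ) → ψ = 3 → 1 = 2
χ → ψ = 0 → 1 = 4
¬(χ → ψ) = ¬4 = 0
ψ ∨ χ = 1 ∨ 0 = 1
φ → (ψ ∨ χ) = 2 → 1 = 3
¬(χ → ψ) ↔ (φ → (ψ ∨ χ)) = 0 ↔ 3 = 1
(((φ → χ) ↔ ψ) → ψ) ↔ (¬(χ → ψ) ↔ (φ → (ψ ∨ χ))) = 2 ↔ 1 = 3
¬((((φ → χ) ↔ ψ) → ψ) ↔ (¬(χ → ψ) ↔ (φ → (ψ ∨ χ)))) = ¬3 = 1
¬¬((((φ → χ) ↔ ψ) → ψ) ↔ (¬(χ → ψ) ↔ (φ → (ψ ∨ χ)))) = ¬1 = 3
(¬(¬(χ → χ) ∨ ((χ ↔ χ) ↔ ¬¬ψ)) → (((((ψ ∨ φ) → (χ ∨ ψ)) → (φ ∨ φ)) → ¬(χ ↔ (χ ↔ ψ))) ∨ (φ ∨ ¬χ))) ↔ ¬¬((((φ → χ) ↔ ψ) → ψ) ↔ (¬(χ → ψ) ↔ (φ → (ψ ∨ χ)))) = 4 ↔ 3 = 3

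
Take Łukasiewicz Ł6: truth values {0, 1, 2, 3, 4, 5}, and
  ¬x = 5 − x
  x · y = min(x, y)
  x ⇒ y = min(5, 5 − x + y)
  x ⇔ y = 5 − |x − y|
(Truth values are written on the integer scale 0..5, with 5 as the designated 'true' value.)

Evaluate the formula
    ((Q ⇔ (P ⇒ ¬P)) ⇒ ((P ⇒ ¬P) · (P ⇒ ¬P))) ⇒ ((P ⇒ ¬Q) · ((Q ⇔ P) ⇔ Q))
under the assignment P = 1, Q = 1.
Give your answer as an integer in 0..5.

¬P = ¬1 = 4
P ⇒ ¬P = 1 ⇒ 4 = 5
Q ⇔ (P ⇒ ¬P) = 1 ⇔ 5 = 1
¬P = ¬1 = 4
P ⇒ ¬P = 1 ⇒ 4 = 5
¬P = ¬1 = 4
P ⇒ ¬P = 1 ⇒ 4 = 5
(P ⇒ ¬P) · (P ⇒ ¬P) = 5 · 5 = 5
(Q ⇔ (P ⇒ ¬P)) ⇒ ((P ⇒ ¬P) · (P ⇒ ¬P)) = 1 ⇒ 5 = 5
¬Q = ¬1 = 4
P ⇒ ¬Q = 1 ⇒ 4 = 5
Q ⇔ P = 1 ⇔ 1 = 5
(Q ⇔ P) ⇔ Q = 5 ⇔ 1 = 1
(P ⇒ ¬Q) · ((Q ⇔ P) ⇔ Q) = 5 · 1 = 1
((Q ⇔ (P ⇒ ¬P)) ⇒ ((P ⇒ ¬P) · (P ⇒ ¬P))) ⇒ ((P ⇒ ¬Q) · ((Q ⇔ P) ⇔ Q)) = 5 ⇒ 1 = 1

1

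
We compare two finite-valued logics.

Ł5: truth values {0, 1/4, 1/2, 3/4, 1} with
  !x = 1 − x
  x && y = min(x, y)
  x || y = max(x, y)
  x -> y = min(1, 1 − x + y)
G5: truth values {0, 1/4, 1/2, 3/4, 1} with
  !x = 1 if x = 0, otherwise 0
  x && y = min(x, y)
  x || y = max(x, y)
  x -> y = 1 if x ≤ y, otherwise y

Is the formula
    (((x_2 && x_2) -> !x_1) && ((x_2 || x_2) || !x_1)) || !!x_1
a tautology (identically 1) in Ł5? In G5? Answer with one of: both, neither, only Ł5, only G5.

only G5

In Ł5: at x_1 = 1/4, x_2 = 0 the value is 3/4 — not a tautology.
In G5: every assignment gives 1 — tautology.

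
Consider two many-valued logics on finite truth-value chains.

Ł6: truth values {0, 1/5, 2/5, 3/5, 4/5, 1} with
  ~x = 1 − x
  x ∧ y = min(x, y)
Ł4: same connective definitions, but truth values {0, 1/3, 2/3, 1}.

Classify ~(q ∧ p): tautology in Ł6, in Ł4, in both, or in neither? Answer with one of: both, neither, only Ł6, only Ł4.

In Ł6: at p = 1/5, q = 1/5 the value is 4/5 — not a tautology.
In Ł4: at p = 1/3, q = 1/3 the value is 2/3 — not a tautology.

neither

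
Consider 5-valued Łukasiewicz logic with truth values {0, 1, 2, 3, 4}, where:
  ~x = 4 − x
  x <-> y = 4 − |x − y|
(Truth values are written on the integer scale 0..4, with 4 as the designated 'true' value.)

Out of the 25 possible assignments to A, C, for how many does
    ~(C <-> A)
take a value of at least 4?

2

value 4: 2 assignments (counts)
value 3: 4 assignments
value 2: 6 assignments
value 1: 8 assignments
value 0: 5 assignments
So 2 of the 25 assignments meet the threshold.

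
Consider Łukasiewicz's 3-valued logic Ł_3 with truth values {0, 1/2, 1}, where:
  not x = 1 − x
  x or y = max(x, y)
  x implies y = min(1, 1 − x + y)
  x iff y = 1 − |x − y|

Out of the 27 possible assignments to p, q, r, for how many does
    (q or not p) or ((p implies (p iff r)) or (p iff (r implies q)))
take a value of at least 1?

26

value 1: 26 assignments (counts)
value 1/2: 1 assignment
So 26 of the 27 assignments meet the threshold.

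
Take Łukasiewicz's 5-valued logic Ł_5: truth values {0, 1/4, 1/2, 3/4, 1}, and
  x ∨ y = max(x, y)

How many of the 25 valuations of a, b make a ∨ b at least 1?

9

value 1: 9 assignments (counts)
value 3/4: 7 assignments
value 1/2: 5 assignments
value 1/4: 3 assignments
value 0: 1 assignment
So 9 of the 25 assignments meet the threshold.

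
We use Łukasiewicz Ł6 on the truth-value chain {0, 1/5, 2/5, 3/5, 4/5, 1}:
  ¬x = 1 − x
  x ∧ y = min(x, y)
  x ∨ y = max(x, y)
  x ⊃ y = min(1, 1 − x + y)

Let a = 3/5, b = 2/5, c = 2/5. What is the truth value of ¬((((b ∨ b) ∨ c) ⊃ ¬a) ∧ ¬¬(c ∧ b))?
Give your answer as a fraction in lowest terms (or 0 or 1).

3/5

b ∨ b = 2/5 ∨ 2/5 = 2/5
(b ∨ b) ∨ c = 2/5 ∨ 2/5 = 2/5
¬a = ¬3/5 = 2/5
((b ∨ b) ∨ c) ⊃ ¬a = 2/5 ⊃ 2/5 = 1
c ∧ b = 2/5 ∧ 2/5 = 2/5
¬(c ∧ b) = ¬2/5 = 3/5
¬¬(c ∧ b) = ¬3/5 = 2/5
(((b ∨ b) ∨ c) ⊃ ¬a) ∧ ¬¬(c ∧ b) = 1 ∧ 2/5 = 2/5
¬((((b ∨ b) ∨ c) ⊃ ¬a) ∧ ¬¬(c ∧ b)) = ¬2/5 = 3/5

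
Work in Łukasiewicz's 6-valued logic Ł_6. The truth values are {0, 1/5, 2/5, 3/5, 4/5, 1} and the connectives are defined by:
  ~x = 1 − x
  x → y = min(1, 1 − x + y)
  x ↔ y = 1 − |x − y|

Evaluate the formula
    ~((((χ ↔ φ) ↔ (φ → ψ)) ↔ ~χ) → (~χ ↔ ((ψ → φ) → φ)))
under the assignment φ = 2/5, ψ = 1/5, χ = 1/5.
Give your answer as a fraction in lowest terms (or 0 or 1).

χ ↔ φ = 1/5 ↔ 2/5 = 4/5
φ → ψ = 2/5 → 1/5 = 4/5
(χ ↔ φ) ↔ (φ → ψ) = 4/5 ↔ 4/5 = 1
~χ = ~1/5 = 4/5
((χ ↔ φ) ↔ (φ → ψ)) ↔ ~χ = 1 ↔ 4/5 = 4/5
~χ = ~1/5 = 4/5
ψ → φ = 1/5 → 2/5 = 1
(ψ → φ) → φ = 1 → 2/5 = 2/5
~χ ↔ ((ψ → φ) → φ) = 4/5 ↔ 2/5 = 3/5
(((χ ↔ φ) ↔ (φ → ψ)) ↔ ~χ) → (~χ ↔ ((ψ → φ) → φ)) = 4/5 → 3/5 = 4/5
~((((χ ↔ φ) ↔ (φ → ψ)) ↔ ~χ) → (~χ ↔ ((ψ → φ) → φ))) = ~4/5 = 1/5

1/5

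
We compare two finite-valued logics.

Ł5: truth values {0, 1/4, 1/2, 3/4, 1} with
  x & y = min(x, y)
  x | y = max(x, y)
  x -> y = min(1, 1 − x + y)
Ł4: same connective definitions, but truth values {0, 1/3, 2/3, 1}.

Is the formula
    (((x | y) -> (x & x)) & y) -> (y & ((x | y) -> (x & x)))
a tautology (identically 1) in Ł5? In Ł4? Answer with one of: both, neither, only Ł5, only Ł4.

In Ł5: every assignment gives 1 — tautology.
In Ł4: every assignment gives 1 — tautology.

both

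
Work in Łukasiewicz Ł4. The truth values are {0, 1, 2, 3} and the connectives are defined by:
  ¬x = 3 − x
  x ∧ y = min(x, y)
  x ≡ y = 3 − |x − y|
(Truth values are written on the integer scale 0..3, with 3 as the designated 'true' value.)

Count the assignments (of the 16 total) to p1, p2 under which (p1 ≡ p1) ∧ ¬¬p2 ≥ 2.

8

p1 = 0, p2 = 0 ↦ 0  <
p1 = 0, p2 = 1 ↦ 1  <
p1 = 0, p2 = 2 ↦ 2  ≥
p1 = 0, p2 = 3 ↦ 3  ≥
p1 = 1, p2 = 0 ↦ 0  <
p1 = 1, p2 = 1 ↦ 1  <
p1 = 1, p2 = 2 ↦ 2  ≥
p1 = 1, p2 = 3 ↦ 3  ≥
p1 = 2, p2 = 0 ↦ 0  <
p1 = 2, p2 = 1 ↦ 1  <
p1 = 2, p2 = 2 ↦ 2  ≥
p1 = 2, p2 = 3 ↦ 3  ≥
p1 = 3, p2 = 0 ↦ 0  <
p1 = 3, p2 = 1 ↦ 1  <
p1 = 3, p2 = 2 ↦ 2  ≥
p1 = 3, p2 = 3 ↦ 3  ≥
So 8 of the 16 assignments meet the threshold.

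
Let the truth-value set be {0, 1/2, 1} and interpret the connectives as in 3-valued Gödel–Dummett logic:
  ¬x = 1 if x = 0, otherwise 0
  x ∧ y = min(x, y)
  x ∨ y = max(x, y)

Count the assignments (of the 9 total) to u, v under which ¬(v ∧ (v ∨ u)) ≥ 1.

3

u = 0, v = 0 ↦ 1  ≥
u = 0, v = 1/2 ↦ 0  <
u = 0, v = 1 ↦ 0  <
u = 1/2, v = 0 ↦ 1  ≥
u = 1/2, v = 1/2 ↦ 0  <
u = 1/2, v = 1 ↦ 0  <
u = 1, v = 0 ↦ 1  ≥
u = 1, v = 1/2 ↦ 0  <
u = 1, v = 1 ↦ 0  <
So 3 of the 9 assignments meet the threshold.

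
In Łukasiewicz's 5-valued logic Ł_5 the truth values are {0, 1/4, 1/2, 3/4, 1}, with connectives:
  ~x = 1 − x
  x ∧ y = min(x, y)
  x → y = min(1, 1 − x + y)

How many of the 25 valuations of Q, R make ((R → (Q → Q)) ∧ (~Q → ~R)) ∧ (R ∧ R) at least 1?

value 1: 1 assignment (counts)
value 3/4: 4 assignments
value 1/2: 7 assignments
value 1/4: 7 assignments
value 0: 6 assignments
So 1 of the 25 assignments meets the threshold.

1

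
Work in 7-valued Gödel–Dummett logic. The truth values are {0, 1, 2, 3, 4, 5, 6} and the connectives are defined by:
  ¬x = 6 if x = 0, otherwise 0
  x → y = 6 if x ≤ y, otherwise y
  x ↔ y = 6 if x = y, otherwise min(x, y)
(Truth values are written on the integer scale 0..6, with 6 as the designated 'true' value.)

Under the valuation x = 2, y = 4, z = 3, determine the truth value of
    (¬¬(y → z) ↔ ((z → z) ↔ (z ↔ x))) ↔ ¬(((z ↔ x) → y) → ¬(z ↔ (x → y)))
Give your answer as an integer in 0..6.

y → z = 4 → 3 = 3
¬(y → z) = ¬3 = 0
¬¬(y → z) = ¬0 = 6
z → z = 3 → 3 = 6
z ↔ x = 3 ↔ 2 = 2
(z → z) ↔ (z ↔ x) = 6 ↔ 2 = 2
¬¬(y → z) ↔ ((z → z) ↔ (z ↔ x)) = 6 ↔ 2 = 2
z ↔ x = 3 ↔ 2 = 2
(z ↔ x) → y = 2 → 4 = 6
x → y = 2 → 4 = 6
z ↔ (x → y) = 3 ↔ 6 = 3
¬(z ↔ (x → y)) = ¬3 = 0
((z ↔ x) → y) → ¬(z ↔ (x → y)) = 6 → 0 = 0
¬(((z ↔ x) → y) → ¬(z ↔ (x → y))) = ¬0 = 6
(¬¬(y → z) ↔ ((z → z) ↔ (z ↔ x))) ↔ ¬(((z ↔ x) → y) → ¬(z ↔ (x → y))) = 2 ↔ 6 = 2

2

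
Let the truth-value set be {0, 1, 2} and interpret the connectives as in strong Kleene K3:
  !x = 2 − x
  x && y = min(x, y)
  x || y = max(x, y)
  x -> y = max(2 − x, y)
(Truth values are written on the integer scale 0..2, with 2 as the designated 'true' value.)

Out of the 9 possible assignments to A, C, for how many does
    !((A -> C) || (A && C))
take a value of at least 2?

1

A = 0, C = 0 ↦ 0  <
A = 0, C = 1 ↦ 0  <
A = 0, C = 2 ↦ 0  <
A = 1, C = 0 ↦ 1  <
A = 1, C = 1 ↦ 1  <
A = 1, C = 2 ↦ 0  <
A = 2, C = 0 ↦ 2  ≥
A = 2, C = 1 ↦ 1  <
A = 2, C = 2 ↦ 0  <
So 1 of the 9 assignments meets the threshold.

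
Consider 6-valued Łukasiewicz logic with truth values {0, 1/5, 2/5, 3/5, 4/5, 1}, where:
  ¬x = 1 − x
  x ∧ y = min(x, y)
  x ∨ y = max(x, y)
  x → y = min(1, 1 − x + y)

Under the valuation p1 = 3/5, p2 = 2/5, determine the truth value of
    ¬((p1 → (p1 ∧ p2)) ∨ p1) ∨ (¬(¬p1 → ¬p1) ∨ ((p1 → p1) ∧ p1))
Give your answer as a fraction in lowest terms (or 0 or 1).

p1 ∧ p2 = 3/5 ∧ 2/5 = 2/5
p1 → (p1 ∧ p2) = 3/5 → 2/5 = 4/5
(p1 → (p1 ∧ p2)) ∨ p1 = 4/5 ∨ 3/5 = 4/5
¬((p1 → (p1 ∧ p2)) ∨ p1) = ¬4/5 = 1/5
¬p1 = ¬3/5 = 2/5
¬p1 = ¬3/5 = 2/5
¬p1 → ¬p1 = 2/5 → 2/5 = 1
¬(¬p1 → ¬p1) = ¬1 = 0
p1 → p1 = 3/5 → 3/5 = 1
(p1 → p1) ∧ p1 = 1 ∧ 3/5 = 3/5
¬(¬p1 → ¬p1) ∨ ((p1 → p1) ∧ p1) = 0 ∨ 3/5 = 3/5
¬((p1 → (p1 ∧ p2)) ∨ p1) ∨ (¬(¬p1 → ¬p1) ∨ ((p1 → p1) ∧ p1)) = 1/5 ∨ 3/5 = 3/5

3/5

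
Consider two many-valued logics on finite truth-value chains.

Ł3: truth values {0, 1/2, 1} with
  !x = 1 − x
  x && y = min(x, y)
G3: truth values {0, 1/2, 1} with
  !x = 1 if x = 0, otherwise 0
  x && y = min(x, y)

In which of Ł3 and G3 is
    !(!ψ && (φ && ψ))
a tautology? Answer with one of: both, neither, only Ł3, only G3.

only G3

In Ł3: at φ = 1/2, ψ = 1/2 the value is 1/2 — not a tautology.
In G3: every assignment gives 1 — tautology.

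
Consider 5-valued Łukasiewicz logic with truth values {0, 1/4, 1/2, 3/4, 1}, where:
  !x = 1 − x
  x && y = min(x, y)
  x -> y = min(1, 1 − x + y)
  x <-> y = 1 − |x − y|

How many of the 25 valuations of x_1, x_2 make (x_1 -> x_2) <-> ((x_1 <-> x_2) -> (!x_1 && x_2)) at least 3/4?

13

value 1: 8 assignments (counts)
value 3/4: 5 assignments (counts)
value 1/2: 7 assignments
value 1/4: 2 assignments
value 0: 3 assignments
So 13 of the 25 assignments meet the threshold.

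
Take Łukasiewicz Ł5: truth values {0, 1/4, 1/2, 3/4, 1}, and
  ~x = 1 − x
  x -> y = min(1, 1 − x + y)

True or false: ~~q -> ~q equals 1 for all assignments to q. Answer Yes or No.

No

Counterexample: take q = 3/4.
~q = ~3/4 = 1/4
~~q = ~1/4 = 3/4
~q = ~3/4 = 1/4
~~q -> ~q = 3/4 -> 1/4 = 1/2
This gives 1/2 ≠ 1.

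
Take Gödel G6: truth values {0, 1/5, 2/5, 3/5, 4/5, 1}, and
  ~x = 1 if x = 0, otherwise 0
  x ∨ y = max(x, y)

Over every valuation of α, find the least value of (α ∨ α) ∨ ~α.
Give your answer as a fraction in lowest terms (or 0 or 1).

Take α = 1/5:
α ∨ α = 1/5 ∨ 1/5 = 1/5
~α = ~1/5 = 0
(α ∨ α) ∨ ~α = 1/5 ∨ 0 = 1/5
No assignment yields a value below 1/5, so this is the minimum.

1/5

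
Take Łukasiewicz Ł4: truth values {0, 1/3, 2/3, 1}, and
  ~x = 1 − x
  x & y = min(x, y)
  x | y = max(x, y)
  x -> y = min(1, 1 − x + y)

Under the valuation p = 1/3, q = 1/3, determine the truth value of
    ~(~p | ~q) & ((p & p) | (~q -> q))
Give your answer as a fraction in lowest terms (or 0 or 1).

~p = ~1/3 = 2/3
~q = ~1/3 = 2/3
~p | ~q = 2/3 | 2/3 = 2/3
~(~p | ~q) = ~2/3 = 1/3
p & p = 1/3 & 1/3 = 1/3
~q = ~1/3 = 2/3
~q -> q = 2/3 -> 1/3 = 2/3
(p & p) | (~q -> q) = 1/3 | 2/3 = 2/3
~(~p | ~q) & ((p & p) | (~q -> q)) = 1/3 & 2/3 = 1/3

1/3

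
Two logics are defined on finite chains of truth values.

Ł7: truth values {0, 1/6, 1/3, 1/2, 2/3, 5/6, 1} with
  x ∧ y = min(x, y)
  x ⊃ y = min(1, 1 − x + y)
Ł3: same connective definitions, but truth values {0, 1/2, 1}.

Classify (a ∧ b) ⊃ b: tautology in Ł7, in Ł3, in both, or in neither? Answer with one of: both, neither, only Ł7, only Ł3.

In Ł7: every assignment gives 1 — tautology.
In Ł3: every assignment gives 1 — tautology.

both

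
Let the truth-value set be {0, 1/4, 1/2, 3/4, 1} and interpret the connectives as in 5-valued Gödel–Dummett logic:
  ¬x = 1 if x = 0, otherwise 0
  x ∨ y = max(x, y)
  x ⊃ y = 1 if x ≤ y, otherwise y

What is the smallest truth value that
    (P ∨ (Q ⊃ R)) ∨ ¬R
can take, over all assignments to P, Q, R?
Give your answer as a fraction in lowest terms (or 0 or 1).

Take P = 0, Q = 1/2, R = 1/4:
Q ⊃ R = 1/2 ⊃ 1/4 = 1/4
P ∨ (Q ⊃ R) = 0 ∨ 1/4 = 1/4
¬R = ¬1/4 = 0
(P ∨ (Q ⊃ R)) ∨ ¬R = 1/4 ∨ 0 = 1/4
No assignment yields a value below 1/4, so this is the minimum.

1/4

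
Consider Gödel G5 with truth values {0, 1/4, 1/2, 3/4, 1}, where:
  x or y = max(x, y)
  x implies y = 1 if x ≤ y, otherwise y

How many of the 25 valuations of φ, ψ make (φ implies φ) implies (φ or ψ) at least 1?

value 1: 9 assignments (counts)
value 3/4: 7 assignments
value 1/2: 5 assignments
value 1/4: 3 assignments
value 0: 1 assignment
So 9 of the 25 assignments meet the threshold.

9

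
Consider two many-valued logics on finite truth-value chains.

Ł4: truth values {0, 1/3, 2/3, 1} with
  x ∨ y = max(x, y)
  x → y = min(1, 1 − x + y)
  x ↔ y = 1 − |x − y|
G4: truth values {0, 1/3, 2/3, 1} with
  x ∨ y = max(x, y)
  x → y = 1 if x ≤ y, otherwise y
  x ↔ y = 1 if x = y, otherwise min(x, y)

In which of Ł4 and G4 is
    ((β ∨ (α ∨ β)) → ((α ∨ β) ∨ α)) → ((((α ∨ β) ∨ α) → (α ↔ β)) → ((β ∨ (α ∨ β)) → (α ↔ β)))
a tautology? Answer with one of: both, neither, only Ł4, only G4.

both

In Ł4: every assignment gives 1 — tautology.
In G4: every assignment gives 1 — tautology.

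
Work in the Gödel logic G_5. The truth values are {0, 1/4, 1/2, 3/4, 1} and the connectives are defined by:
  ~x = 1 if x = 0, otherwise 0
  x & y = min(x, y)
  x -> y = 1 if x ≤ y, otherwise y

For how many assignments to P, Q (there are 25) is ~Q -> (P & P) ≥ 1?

21

value 1: 21 assignments (counts)
value 3/4: 1 assignment
value 1/2: 1 assignment
value 1/4: 1 assignment
value 0: 1 assignment
So 21 of the 25 assignments meet the threshold.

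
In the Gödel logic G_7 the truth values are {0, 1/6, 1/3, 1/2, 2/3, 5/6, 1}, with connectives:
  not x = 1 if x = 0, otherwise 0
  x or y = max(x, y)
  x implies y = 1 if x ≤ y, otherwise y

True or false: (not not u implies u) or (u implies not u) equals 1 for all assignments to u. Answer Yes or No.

Counterexample: take u = 1/6.
not u = not 1/6 = 0
not not u = not 0 = 1
not not u implies u = 1 implies 1/6 = 1/6
not u = not 1/6 = 0
u implies not u = 1/6 implies 0 = 0
(not not u implies u) or (u implies not u) = 1/6 or 0 = 1/6
This gives 1/6 ≠ 1.

No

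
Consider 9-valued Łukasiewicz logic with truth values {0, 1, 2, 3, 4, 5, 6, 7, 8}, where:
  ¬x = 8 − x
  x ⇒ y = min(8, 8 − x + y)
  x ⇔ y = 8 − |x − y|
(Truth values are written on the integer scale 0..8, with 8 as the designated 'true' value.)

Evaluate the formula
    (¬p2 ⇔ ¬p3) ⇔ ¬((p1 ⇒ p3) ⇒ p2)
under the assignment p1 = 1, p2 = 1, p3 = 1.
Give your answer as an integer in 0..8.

¬p2 = ¬1 = 7
¬p3 = ¬1 = 7
¬p2 ⇔ ¬p3 = 7 ⇔ 7 = 8
p1 ⇒ p3 = 1 ⇒ 1 = 8
(p1 ⇒ p3) ⇒ p2 = 8 ⇒ 1 = 1
¬((p1 ⇒ p3) ⇒ p2) = ¬1 = 7
(¬p2 ⇔ ¬p3) ⇔ ¬((p1 ⇒ p3) ⇒ p2) = 8 ⇔ 7 = 7

7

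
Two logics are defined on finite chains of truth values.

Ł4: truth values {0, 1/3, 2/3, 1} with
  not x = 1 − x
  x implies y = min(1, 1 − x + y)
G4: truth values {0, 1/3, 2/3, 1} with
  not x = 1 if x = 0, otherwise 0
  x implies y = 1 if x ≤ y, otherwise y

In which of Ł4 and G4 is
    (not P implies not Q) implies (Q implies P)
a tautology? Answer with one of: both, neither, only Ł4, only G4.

In Ł4: every assignment gives 1 — tautology.
In G4: at P = 1/3, Q = 2/3 the value is 1/3 — not a tautology.

only Ł4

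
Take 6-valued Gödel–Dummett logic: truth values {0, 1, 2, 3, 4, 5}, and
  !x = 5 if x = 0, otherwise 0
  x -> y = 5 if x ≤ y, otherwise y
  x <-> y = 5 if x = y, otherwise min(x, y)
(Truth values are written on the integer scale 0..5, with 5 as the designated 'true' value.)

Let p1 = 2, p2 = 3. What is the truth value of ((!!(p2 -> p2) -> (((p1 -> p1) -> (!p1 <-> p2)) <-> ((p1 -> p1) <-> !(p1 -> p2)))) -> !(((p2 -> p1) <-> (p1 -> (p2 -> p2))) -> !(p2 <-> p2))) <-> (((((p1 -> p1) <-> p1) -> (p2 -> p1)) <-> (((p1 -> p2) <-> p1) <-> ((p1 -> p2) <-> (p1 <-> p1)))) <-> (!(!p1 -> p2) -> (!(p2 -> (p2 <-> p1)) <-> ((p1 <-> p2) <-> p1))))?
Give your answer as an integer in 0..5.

2

p2 -> p2 = 3 -> 3 = 5
!(p2 -> p2) = !5 = 0
!!(p2 -> p2) = !0 = 5
p1 -> p1 = 2 -> 2 = 5
!p1 = !2 = 0
!p1 <-> p2 = 0 <-> 3 = 0
(p1 -> p1) -> (!p1 <-> p2) = 5 -> 0 = 0
p1 -> p1 = 2 -> 2 = 5
p1 -> p2 = 2 -> 3 = 5
!(p1 -> p2) = !5 = 0
(p1 -> p1) <-> !(p1 -> p2) = 5 <-> 0 = 0
((p1 -> p1) -> (!p1 <-> p2)) <-> ((p1 -> p1) <-> !(p1 -> p2)) = 0 <-> 0 = 5
!!(p2 -> p2) -> (((p1 -> p1) -> (!p1 <-> p2)) <-> ((p1 -> p1) <-> !(p1 -> p2))) = 5 -> 5 = 5
p2 -> p1 = 3 -> 2 = 2
p2 -> p2 = 3 -> 3 = 5
p1 -> (p2 -> p2) = 2 -> 5 = 5
(p2 -> p1) <-> (p1 -> (p2 -> p2)) = 2 <-> 5 = 2
p2 <-> p2 = 3 <-> 3 = 5
!(p2 <-> p2) = !5 = 0
((p2 -> p1) <-> (p1 -> (p2 -> p2))) -> !(p2 <-> p2) = 2 -> 0 = 0
!(((p2 -> p1) <-> (p1 -> (p2 -> p2))) -> !(p2 <-> p2)) = !0 = 5
(!!(p2 -> p2) -> (((p1 -> p1) -> (!p1 <-> p2)) <-> ((p1 -> p1) <-> !(p1 -> p2)))) -> !(((p2 -> p1) <-> (p1 -> (p2 -> p2))) -> !(p2 <-> p2)) = 5 -> 5 = 5
p1 -> p1 = 2 -> 2 = 5
(p1 -> p1) <-> p1 = 5 <-> 2 = 2
p2 -> p1 = 3 -> 2 = 2
((p1 -> p1) <-> p1) -> (p2 -> p1) = 2 -> 2 = 5
p1 -> p2 = 2 -> 3 = 5
(p1 -> p2) <-> p1 = 5 <-> 2 = 2
p1 -> p2 = 2 -> 3 = 5
p1 <-> p1 = 2 <-> 2 = 5
(p1 -> p2) <-> (p1 <-> p1) = 5 <-> 5 = 5
((p1 -> p2) <-> p1) <-> ((p1 -> p2) <-> (p1 <-> p1)) = 2 <-> 5 = 2
(((p1 -> p1) <-> p1) -> (p2 -> p1)) <-> (((p1 -> p2) <-> p1) <-> ((p1 -> p2) <-> (p1 <-> p1))) = 5 <-> 2 = 2
!p1 = !2 = 0
!p1 -> p2 = 0 -> 3 = 5
!(!p1 -> p2) = !5 = 0
p2 <-> p1 = 3 <-> 2 = 2
p2 -> (p2 <-> p1) = 3 -> 2 = 2
!(p2 -> (p2 <-> p1)) = !2 = 0
p1 <-> p2 = 2 <-> 3 = 2
(p1 <-> p2) <-> p1 = 2 <-> 2 = 5
!(p2 -> (p2 <-> p1)) <-> ((p1 <-> p2) <-> p1) = 0 <-> 5 = 0
!(!p1 -> p2) -> (!(p2 -> (p2 <-> p1)) <-> ((p1 <-> p2) <-> p1)) = 0 -> 0 = 5
((((p1 -> p1) <-> p1) -> (p2 -> p1)) <-> (((p1 -> p2) <-> p1) <-> ((p1 -> p2) <-> (p1 <-> p1)))) <-> (!(!p1 -> p2) -> (!(p2 -> (p2 <-> p1)) <-> ((p1 <-> p2) <-> p1))) = 2 <-> 5 = 2
((!!(p2 -> p2) -> (((p1 -> p1) -> (!p1 <-> p2)) <-> ((p1 -> p1) <-> !(p1 -> p2)))) -> !(((p2 -> p1) <-> (p1 -> (p2 -> p2))) -> !(p2 <-> p2))) <-> (((((p1 -> p1) <-> p1) -> (p2 -> p1)) <-> (((p1 -> p2) <-> p1) <-> ((p1 -> p2) <-> (p1 <-> p1)))) <-> (!(!p1 -> p2) -> (!(p2 -> (p2 <-> p1)) <-> ((p1 <-> p2) <-> p1)))) = 5 <-> 2 = 2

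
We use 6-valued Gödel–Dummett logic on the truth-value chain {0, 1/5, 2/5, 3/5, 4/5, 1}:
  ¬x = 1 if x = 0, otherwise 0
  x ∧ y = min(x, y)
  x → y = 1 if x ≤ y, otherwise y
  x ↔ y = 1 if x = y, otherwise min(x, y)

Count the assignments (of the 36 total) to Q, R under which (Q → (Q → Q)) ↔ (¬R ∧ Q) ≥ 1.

value 1: 1 assignment (counts)
value 4/5: 1 assignment
value 3/5: 1 assignment
value 2/5: 1 assignment
value 1/5: 1 assignment
value 0: 31 assignments
So 1 of the 36 assignments meets the threshold.

1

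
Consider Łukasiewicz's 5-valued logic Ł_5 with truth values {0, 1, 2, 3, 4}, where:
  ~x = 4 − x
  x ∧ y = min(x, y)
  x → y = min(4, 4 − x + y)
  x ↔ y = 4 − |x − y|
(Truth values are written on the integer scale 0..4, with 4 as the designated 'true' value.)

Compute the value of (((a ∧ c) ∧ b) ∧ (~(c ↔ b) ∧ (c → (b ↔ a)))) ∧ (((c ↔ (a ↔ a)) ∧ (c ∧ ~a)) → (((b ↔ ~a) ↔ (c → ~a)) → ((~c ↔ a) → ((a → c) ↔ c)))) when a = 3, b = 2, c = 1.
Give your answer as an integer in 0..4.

a ∧ c = 3 ∧ 1 = 1
(a ∧ c) ∧ b = 1 ∧ 2 = 1
c ↔ b = 1 ↔ 2 = 3
~(c ↔ b) = ~3 = 1
b ↔ a = 2 ↔ 3 = 3
c → (b ↔ a) = 1 → 3 = 4
~(c ↔ b) ∧ (c → (b ↔ a)) = 1 ∧ 4 = 1
((a ∧ c) ∧ b) ∧ (~(c ↔ b) ∧ (c → (b ↔ a))) = 1 ∧ 1 = 1
a ↔ a = 3 ↔ 3 = 4
c ↔ (a ↔ a) = 1 ↔ 4 = 1
~a = ~3 = 1
c ∧ ~a = 1 ∧ 1 = 1
(c ↔ (a ↔ a)) ∧ (c ∧ ~a) = 1 ∧ 1 = 1
~a = ~3 = 1
b ↔ ~a = 2 ↔ 1 = 3
~a = ~3 = 1
c → ~a = 1 → 1 = 4
(b ↔ ~a) ↔ (c → ~a) = 3 ↔ 4 = 3
~c = ~1 = 3
~c ↔ a = 3 ↔ 3 = 4
a → c = 3 → 1 = 2
(a → c) ↔ c = 2 ↔ 1 = 3
(~c ↔ a) → ((a → c) ↔ c) = 4 → 3 = 3
((b ↔ ~a) ↔ (c → ~a)) → ((~c ↔ a) → ((a → c) ↔ c)) = 3 → 3 = 4
((c ↔ (a ↔ a)) ∧ (c ∧ ~a)) → (((b ↔ ~a) ↔ (c → ~a)) → ((~c ↔ a) → ((a → c) ↔ c))) = 1 → 4 = 4
(((a ∧ c) ∧ b) ∧ (~(c ↔ b) ∧ (c → (b ↔ a)))) ∧ (((c ↔ (a ↔ a)) ∧ (c ∧ ~a)) → (((b ↔ ~a) ↔ (c → ~a)) → ((~c ↔ a) → ((a → c) ↔ c)))) = 1 ∧ 4 = 1

1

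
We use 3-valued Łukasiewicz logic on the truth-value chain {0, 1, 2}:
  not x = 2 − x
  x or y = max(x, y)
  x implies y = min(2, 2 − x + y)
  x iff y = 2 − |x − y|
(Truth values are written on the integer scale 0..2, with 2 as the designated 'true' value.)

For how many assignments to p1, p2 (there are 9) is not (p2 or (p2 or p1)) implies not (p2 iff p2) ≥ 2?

5

p1 = 0, p2 = 0 ↦ 0  <
p1 = 0, p2 = 1 ↦ 1  <
p1 = 0, p2 = 2 ↦ 2  ≥
p1 = 1, p2 = 0 ↦ 1  <
p1 = 1, p2 = 1 ↦ 1  <
p1 = 1, p2 = 2 ↦ 2  ≥
p1 = 2, p2 = 0 ↦ 2  ≥
p1 = 2, p2 = 1 ↦ 2  ≥
p1 = 2, p2 = 2 ↦ 2  ≥
So 5 of the 9 assignments meet the threshold.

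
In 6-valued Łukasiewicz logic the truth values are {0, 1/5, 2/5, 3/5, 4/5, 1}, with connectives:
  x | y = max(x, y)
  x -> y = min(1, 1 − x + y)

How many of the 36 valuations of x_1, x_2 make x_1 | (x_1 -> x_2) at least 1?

value 1: 26 assignments (counts)
value 4/5: 7 assignments
value 3/5: 3 assignments
So 26 of the 36 assignments meet the threshold.

26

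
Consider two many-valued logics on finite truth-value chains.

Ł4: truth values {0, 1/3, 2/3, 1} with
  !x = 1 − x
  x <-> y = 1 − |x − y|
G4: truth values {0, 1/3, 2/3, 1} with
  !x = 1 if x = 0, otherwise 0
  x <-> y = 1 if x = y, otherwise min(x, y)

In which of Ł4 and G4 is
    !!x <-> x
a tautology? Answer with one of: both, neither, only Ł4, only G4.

only Ł4

In Ł4: every assignment gives 1 — tautology.
In G4: at x = 1/3 the value is 1/3 — not a tautology.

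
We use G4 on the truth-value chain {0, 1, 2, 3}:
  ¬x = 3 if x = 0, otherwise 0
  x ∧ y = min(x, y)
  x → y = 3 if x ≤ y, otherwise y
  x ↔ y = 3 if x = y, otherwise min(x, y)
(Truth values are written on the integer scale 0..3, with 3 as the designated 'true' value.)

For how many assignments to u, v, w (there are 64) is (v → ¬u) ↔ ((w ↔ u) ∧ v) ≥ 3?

10

value 3: 10 assignments (counts)
value 2: 1 assignment
value 1: 1 assignment
value 0: 52 assignments
So 10 of the 64 assignments meet the threshold.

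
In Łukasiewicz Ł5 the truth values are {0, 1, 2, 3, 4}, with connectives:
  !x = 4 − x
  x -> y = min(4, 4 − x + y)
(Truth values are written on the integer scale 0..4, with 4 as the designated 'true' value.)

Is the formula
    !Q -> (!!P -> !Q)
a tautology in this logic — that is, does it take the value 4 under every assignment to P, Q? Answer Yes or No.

At P = 2, Q = 0, for instance:
!Q = !0 = 4
!P = !2 = 2
!!P = !2 = 2
!!P -> !Q = 2 -> 4 = 4
!Q -> (!!P -> !Q) = 4 -> 4 = 4
and checking the remaining 24 assignments likewise gives ≥ 4 in every case.

Yes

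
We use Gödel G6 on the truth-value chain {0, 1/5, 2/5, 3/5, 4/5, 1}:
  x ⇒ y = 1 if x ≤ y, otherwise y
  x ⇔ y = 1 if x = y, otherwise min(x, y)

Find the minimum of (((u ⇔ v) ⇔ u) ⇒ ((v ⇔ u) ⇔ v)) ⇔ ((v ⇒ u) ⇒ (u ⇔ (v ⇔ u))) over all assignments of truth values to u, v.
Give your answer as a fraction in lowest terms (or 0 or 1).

Take u = 0, v = 0:
u ⇔ v = 0 ⇔ 0 = 1
(u ⇔ v) ⇔ u = 1 ⇔ 0 = 0
v ⇔ u = 0 ⇔ 0 = 1
(v ⇔ u) ⇔ v = 1 ⇔ 0 = 0
((u ⇔ v) ⇔ u) ⇒ ((v ⇔ u) ⇔ v) = 0 ⇒ 0 = 1
v ⇒ u = 0 ⇒ 0 = 1
v ⇔ u = 0 ⇔ 0 = 1
u ⇔ (v ⇔ u) = 0 ⇔ 1 = 0
(v ⇒ u) ⇒ (u ⇔ (v ⇔ u)) = 1 ⇒ 0 = 0
(((u ⇔ v) ⇔ u) ⇒ ((v ⇔ u) ⇔ v)) ⇔ ((v ⇒ u) ⇒ (u ⇔ (v ⇔ u))) = 1 ⇔ 0 = 0
No assignment yields a value below 0, so this is the minimum.

0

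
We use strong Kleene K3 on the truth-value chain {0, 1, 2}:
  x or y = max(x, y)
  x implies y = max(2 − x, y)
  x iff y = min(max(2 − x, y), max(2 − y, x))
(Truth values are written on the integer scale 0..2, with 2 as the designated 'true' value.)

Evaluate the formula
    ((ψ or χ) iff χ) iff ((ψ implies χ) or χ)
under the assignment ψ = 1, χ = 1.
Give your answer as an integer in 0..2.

1

ψ or χ = 1 or 1 = 1
(ψ or χ) iff χ = 1 iff 1 = 1
ψ implies χ = 1 implies 1 = 1
(ψ implies χ) or χ = 1 or 1 = 1
((ψ or χ) iff χ) iff ((ψ implies χ) or χ) = 1 iff 1 = 1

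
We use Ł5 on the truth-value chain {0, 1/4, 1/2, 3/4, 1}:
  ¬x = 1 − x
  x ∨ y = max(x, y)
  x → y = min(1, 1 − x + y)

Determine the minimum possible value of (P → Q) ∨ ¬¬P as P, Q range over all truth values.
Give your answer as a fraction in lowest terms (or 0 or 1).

Take P = 1/2, Q = 0:
P → Q = 1/2 → 0 = 1/2
¬P = ¬1/2 = 1/2
¬¬P = ¬1/2 = 1/2
(P → Q) ∨ ¬¬P = 1/2 ∨ 1/2 = 1/2
No assignment yields a value below 1/2, so this is the minimum.

1/2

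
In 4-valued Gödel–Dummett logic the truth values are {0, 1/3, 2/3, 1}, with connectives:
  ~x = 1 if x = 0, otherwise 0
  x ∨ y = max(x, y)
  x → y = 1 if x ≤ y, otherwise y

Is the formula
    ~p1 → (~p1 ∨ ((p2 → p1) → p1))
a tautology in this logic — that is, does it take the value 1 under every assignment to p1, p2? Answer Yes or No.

Yes

p1 = 0, p2 = 0 ↦ 1
p1 = 0, p2 = 1/3 ↦ 1
p1 = 0, p2 = 2/3 ↦ 1
p1 = 0, p2 = 1 ↦ 1
p1 = 1/3, p2 = 0 ↦ 1
p1 = 1/3, p2 = 1/3 ↦ 1
p1 = 1/3, p2 = 2/3 ↦ 1
p1 = 1/3, p2 = 1 ↦ 1
p1 = 2/3, p2 = 0 ↦ 1
p1 = 2/3, p2 = 1/3 ↦ 1
p1 = 2/3, p2 = 2/3 ↦ 1
p1 = 2/3, p2 = 1 ↦ 1
p1 = 1, p2 = 0 ↦ 1
p1 = 1, p2 = 1/3 ↦ 1
p1 = 1, p2 = 2/3 ↦ 1
p1 = 1, p2 = 1 ↦ 1
Every assignment gives a value ≥ 1.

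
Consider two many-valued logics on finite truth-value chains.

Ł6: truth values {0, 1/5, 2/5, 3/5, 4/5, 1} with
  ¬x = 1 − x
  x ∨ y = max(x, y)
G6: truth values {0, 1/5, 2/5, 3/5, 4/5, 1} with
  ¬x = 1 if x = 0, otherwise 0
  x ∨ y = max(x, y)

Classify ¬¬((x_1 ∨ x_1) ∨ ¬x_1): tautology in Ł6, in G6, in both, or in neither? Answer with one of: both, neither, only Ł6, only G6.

In Ł6: at x_1 = 1/5 the value is 4/5 — not a tautology.
In G6: every assignment gives 1 — tautology.

only G6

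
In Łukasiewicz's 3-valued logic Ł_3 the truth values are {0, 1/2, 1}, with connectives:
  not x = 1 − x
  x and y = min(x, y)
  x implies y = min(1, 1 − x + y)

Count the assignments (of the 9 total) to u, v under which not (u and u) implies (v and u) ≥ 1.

u = 0, v = 0 ↦ 0  <
u = 0, v = 1/2 ↦ 0  <
u = 0, v = 1 ↦ 0  <
u = 1/2, v = 0 ↦ 1/2  <
u = 1/2, v = 1/2 ↦ 1  ≥
u = 1/2, v = 1 ↦ 1  ≥
u = 1, v = 0 ↦ 1  ≥
u = 1, v = 1/2 ↦ 1  ≥
u = 1, v = 1 ↦ 1  ≥
So 5 of the 9 assignments meet the threshold.

5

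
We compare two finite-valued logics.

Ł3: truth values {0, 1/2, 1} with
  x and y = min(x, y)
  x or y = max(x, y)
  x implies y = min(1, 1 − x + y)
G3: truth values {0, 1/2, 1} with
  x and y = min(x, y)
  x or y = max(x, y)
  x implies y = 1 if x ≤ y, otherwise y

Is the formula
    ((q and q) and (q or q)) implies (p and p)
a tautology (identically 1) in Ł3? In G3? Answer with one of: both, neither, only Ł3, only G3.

neither

In Ł3: at p = 0, q = 1/2 the value is 1/2 — not a tautology.
In G3: at p = 0, q = 1/2 the value is 0 — not a tautology.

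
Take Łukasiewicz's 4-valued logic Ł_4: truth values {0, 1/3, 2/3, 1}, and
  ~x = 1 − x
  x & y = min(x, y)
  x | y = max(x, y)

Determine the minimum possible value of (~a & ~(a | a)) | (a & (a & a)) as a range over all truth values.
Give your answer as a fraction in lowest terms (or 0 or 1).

2/3

Take a = 1/3:
~a = ~1/3 = 2/3
a | a = 1/3 | 1/3 = 1/3
~(a | a) = ~1/3 = 2/3
~a & ~(a | a) = 2/3 & 2/3 = 2/3
a & a = 1/3 & 1/3 = 1/3
a & (a & a) = 1/3 & 1/3 = 1/3
(~a & ~(a | a)) | (a & (a & a)) = 2/3 | 1/3 = 2/3
No assignment yields a value below 2/3, so this is the minimum.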